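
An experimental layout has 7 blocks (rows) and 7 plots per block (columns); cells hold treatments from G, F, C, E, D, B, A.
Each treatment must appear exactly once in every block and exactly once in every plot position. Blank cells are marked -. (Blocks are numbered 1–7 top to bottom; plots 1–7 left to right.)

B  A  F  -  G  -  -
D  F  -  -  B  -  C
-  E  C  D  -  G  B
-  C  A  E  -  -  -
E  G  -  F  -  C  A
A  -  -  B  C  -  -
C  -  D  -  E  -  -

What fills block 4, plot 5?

F

Block 1, plot 4: block 1 has {G, F, B, A} and plot 4 has {F, E, D, B}, leaving only C.
Block 3, plot 1: block 3 has {G, C, E, D, B} and plot 1 has {C, E, D, B, A}, leaving only F.
Block 3, plot 5: block 3 has {G, F, C, E, D, B} and plot 5 has {G, C, E, B}, leaving only A.
Block 4, plot 1: block 4 has {C, E, A} and plot 1 has {F, C, E, D, B, A}, leaving only G.
Block 5, plot 3: block 5 has {G, F, C, E, A} and plot 3 has {F, C, D, A}, leaving only B.
Block 5, plot 5: block 5 has {G, F, C, E, B, A} and plot 5 has {G, C, E, B, A}, leaving only D.
Block 4 already has {G, C, E, A} and plot 5 already has {G, C, E, D, B, A}, so block 4, plot 5 must be F.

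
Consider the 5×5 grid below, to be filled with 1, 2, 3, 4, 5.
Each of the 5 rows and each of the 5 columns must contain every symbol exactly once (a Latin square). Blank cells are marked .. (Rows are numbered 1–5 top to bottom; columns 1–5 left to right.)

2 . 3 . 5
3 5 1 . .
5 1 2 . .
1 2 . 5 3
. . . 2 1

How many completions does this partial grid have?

1

Row 1, column 2: eliminating its row and column leaves {4}.
Row 1, column 4: eliminating its row and column leaves {1, 4}.
Row 2, column 4: eliminating its row and column leaves {4}.
Row 2, column 5: eliminating its row and column leaves {2, 4}.
Row 3, column 4: eliminating its row and column leaves {3, 4}.
Row 3, column 5: eliminating its row and column leaves {4}.
Row 4, column 3: eliminating its row and column leaves {4}.
Row 5, column 1: eliminating its row and column leaves {4}.
Row 5, column 2: eliminating its row and column leaves {3, 4}.
Row 5, column 3: eliminating its row and column leaves {4, 5}.
Only one assignment across all blanks avoids any row or column repeat, giving 1 completion.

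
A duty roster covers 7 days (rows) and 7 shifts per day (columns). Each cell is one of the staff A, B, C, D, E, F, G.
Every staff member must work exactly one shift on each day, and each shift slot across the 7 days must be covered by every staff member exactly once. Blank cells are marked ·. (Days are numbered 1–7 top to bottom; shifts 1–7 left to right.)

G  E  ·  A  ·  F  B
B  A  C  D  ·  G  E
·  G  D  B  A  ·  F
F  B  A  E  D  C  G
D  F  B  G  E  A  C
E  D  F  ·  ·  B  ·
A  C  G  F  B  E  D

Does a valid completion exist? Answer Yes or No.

No

Day 1, shift 3: day 1 together with shift 3 already contain {A, B, C, D, E, F, G} — every symbol — so nothing can go there. The grid has no valid completion.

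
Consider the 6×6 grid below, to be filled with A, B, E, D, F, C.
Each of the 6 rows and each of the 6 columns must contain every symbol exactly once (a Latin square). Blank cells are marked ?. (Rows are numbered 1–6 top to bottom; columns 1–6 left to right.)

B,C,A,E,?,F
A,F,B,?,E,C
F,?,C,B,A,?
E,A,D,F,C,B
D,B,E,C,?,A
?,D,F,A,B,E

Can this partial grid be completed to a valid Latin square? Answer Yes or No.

Yes

No row or column among the givens repeats a symbol, and propagating forced cells runs into no contradiction.
One valid completion exists (for instance, B C A E D F / A F B D E C / F E C B A D / E A D F C B / D B E C F A / C D F A B E).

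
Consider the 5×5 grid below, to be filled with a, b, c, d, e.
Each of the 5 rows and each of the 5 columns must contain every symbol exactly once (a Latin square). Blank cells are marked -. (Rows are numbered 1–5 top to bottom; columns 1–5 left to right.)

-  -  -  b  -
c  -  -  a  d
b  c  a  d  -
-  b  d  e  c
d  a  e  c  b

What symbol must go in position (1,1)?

e

Row 1, column 3: row 1 has {b} and column 3 has {a, d, e}, leaving only c.
Row 2, column 2: row 2 has {a, c, d} and column 2 has {a, b, c}, leaving only e.
Row 1, column 2: row 1 has {b, c} and column 2 has {a, b, c, e}, leaving only d.
Row 2, column 3: row 2 has {a, c, d, e} and column 3 has {a, c, d, e}, leaving only b.
Row 3, column 5: row 3 has {a, b, c, d} and column 5 has {b, c, d}, leaving only e.
Row 1, column 5: row 1 has {b, c, d} and column 5 has {b, c, d, e}, leaving only a.
Row 1 already has {a, b, c, d} and column 1 already has {b, c, d}, so row 1, column 1 must be e.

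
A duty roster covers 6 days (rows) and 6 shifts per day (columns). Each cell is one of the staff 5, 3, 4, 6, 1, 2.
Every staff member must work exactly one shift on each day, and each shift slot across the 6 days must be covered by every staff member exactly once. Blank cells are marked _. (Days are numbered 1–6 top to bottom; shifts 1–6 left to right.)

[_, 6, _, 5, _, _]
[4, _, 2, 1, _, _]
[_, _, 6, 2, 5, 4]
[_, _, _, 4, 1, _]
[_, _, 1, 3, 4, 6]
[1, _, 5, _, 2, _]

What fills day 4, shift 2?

Day 1, shift 5: day 1 has {5, 6} and shift 5 has {5, 4, 1, 2}, leaving only 3.
Day 1, shift 1: day 1 has {5, 3, 6} and shift 1 has {4, 1}, leaving only 2.
Day 1, shift 3: day 1 has {5, 3, 6, 2} and shift 3 has {5, 6, 1, 2}, leaving only 4.
Day 1, shift 6: day 1 has {5, 3, 4, 6, 2} and shift 6 has {4, 6}, leaving only 1.
Day 2, shift 5: day 2 has {4, 1, 2} and shift 5 has {5, 3, 4, 1, 2}, leaving only 6.
Day 3, shift 1: day 3 has {5, 4, 6, 2} and shift 1 has {4, 1, 2}, leaving only 3.
Day 3, shift 2: day 3 has {5, 3, 4, 6, 2} and shift 2 has {6}, leaving only 1.
Day 4, shift 3: day 4 has {4, 1} and shift 3 has {5, 4, 6, 1, 2}, leaving only 3.
Day 5, shift 1: day 5 has {3, 4, 6, 1} and shift 1 has {3, 4, 1, 2}, leaving only 5.
Day 4, shift 1: day 4 has {3, 4, 1} and shift 1 has {5, 3, 4, 1, 2}, leaving only 6.
Day 5, shift 2: day 5 has {5, 3, 4, 6, 1} and shift 2 has {6, 1}, leaving only 2.
Day 4 already has {3, 4, 6, 1} and shift 2 already has {6, 1, 2}, so day 4, shift 2 must be 5.

5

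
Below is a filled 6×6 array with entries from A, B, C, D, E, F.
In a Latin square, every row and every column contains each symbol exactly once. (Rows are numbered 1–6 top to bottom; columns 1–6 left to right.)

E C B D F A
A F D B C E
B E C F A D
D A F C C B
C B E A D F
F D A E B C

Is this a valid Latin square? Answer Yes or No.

No

Row 4 contains C twice (at columns 4 and 5), so it is not a permutation.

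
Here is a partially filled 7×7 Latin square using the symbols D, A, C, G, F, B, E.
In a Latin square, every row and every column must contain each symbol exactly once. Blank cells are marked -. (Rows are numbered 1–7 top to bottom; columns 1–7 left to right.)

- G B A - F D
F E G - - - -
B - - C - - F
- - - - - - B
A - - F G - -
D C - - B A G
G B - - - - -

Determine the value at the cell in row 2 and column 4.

Row 5, column 2: row 5 has {A, G, F} and column 2 has {C, G, B, E}, leaving only D.
Row 3, column 2: row 3 has {C, F, B} and column 2 has {D, C, G, B, E}, leaving only A.
Row 4, column 2: row 4 has {B} and column 2 has {D, A, C, G, B, E}, leaving only F.
Row 6, column 4: row 6 has {D, A, C, G, B} and column 4 has {A, C, F}, leaving only E.
Row 6, column 3: row 6 has {D, A, C, G, B, E} and column 3 has {G, B}, leaving only F.
Row 7, column 4: row 7 has {G, B} and column 4 has {A, C, F, E}, leaving only D.
Row 2 already has {G, F, E} and column 4 already has {D, A, C, F, E}, so row 2, column 4 must be B.

B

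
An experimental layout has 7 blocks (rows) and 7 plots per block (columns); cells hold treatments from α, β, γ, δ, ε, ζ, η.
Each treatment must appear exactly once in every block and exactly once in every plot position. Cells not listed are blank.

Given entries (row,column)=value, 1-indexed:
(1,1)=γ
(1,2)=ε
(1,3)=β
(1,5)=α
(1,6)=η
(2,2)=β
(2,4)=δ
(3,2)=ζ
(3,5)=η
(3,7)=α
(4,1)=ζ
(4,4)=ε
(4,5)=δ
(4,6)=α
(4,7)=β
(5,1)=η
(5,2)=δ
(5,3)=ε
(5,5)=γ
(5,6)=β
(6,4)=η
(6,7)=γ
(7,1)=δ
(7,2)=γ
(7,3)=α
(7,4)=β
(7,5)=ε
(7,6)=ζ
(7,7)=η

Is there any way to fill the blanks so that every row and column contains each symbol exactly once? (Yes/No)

No block or plot among the givens repeats a symbol, and propagating forced cells runs into no contradiction.
One valid completion exists (for instance, γ ε β ζ α η δ / α β η δ ζ γ ε / β ζ δ γ η ε α / ζ η γ ε δ α β / η δ ε α γ β ζ / ε α ζ η β δ γ / δ γ α β ε ζ η).

Yes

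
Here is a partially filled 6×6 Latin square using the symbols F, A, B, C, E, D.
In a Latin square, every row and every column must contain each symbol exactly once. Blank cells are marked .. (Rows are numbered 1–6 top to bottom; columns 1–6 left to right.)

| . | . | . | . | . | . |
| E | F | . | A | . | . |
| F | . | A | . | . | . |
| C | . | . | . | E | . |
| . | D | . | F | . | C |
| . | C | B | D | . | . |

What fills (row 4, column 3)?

D

Row 4, column 4: row 4 has {C, E} and column 4 has {F, A, D}, leaving only B.
Row 4, column 2: row 4 has {B, C, E} and column 2 has {F, C, D}, leaving only A.
Row 5, column 3: row 5 has {F, C, D} and column 3 has {A, B}, leaving only E.
Row 6, column 1: row 6 has {B, C, D} and column 1 has {F, C, E}, leaving only A.
Row 5, column 1: row 5 has {F, C, E, D} and column 1 has {F, A, C, E}, leaving only B.
Row 1, column 1: row 1 has {} and column 1 has {F, A, B, C, E}, leaving only D.
Row 5, column 5: row 5 has {F, B, C, E, D} and column 5 has {E}, leaving only A.
Row 6, column 5: row 6 has {A, B, C, D} and column 5 has {A, E}, leaving only F.
Row 6, column 6: row 6 has {F, A, B, C, D} and column 6 has {C}, leaving only E.
Row 4, column 3 is narrowed to {F, D}.
If it were F, then row 1, column 5 would be left with no valid symbol.
So row 4, column 3 must be D.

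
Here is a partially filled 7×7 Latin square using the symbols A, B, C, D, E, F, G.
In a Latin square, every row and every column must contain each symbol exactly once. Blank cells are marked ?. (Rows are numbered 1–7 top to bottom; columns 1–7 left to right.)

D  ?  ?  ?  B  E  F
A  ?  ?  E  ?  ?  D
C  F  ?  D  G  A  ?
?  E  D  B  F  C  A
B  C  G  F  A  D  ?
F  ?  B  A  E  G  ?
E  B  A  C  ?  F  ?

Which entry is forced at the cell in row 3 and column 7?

Row 1, column 3: row 1 has {B, D, E, F} and column 3 has {A, B, D, G}, leaving only C.
Row 1, column 4: row 1 has {B, C, D, E, F} and column 4 has {A, B, C, D, E, F}, leaving only G.
Row 1, column 2: row 1 has {B, C, D, E, F, G} and column 2 has {B, C, E, F}, leaving only A.
Row 2, column 2: row 2 has {A, D, E} and column 2 has {A, B, C, E, F}, leaving only G.
Row 2, column 3: row 2 has {A, D, E, G} and column 3 has {A, B, C, D, G}, leaving only F.
Row 2, column 5: row 2 has {A, D, E, F, G} and column 5 has {A, B, E, F, G}, leaving only C.
Row 2, column 6: row 2 has {A, C, D, E, F, G} and column 6 has {A, C, D, E, F, G}, leaving only B.
Row 3, column 3: row 3 has {A, C, D, F, G} and column 3 has {A, B, C, D, F, G}, leaving only E.
Row 3 already has {A, C, D, E, F, G} and column 7 already has {A, D, F}, so row 3, column 7 must be B.

B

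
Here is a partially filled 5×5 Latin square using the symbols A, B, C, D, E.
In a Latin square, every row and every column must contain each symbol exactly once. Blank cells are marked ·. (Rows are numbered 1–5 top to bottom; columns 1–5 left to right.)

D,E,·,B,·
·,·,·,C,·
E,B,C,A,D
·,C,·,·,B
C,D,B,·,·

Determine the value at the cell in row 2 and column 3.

Row 1, column 3: row 1 has {B, D, E} and column 3 has {B, C}, leaving only A.
Row 1, column 5: row 1 has {A, B, D, E} and column 5 has {B, D}, leaving only C.
Row 2, column 2: row 2 has {C} and column 2 has {B, C, D, E}, leaving only A.
Row 2, column 1: row 2 has {A, C} and column 1 has {C, D, E}, leaving only B.
Row 2, column 5: row 2 has {A, B, C} and column 5 has {B, C, D}, leaving only E.
Row 2 already has {A, B, C, E} and column 3 already has {A, B, C}, so row 2, column 3 must be D.

D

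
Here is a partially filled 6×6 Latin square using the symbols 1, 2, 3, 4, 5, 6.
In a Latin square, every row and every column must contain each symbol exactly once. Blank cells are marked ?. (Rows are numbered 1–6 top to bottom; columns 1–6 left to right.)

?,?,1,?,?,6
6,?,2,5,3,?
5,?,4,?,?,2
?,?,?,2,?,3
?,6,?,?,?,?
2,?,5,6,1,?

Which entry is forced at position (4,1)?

1

Row 3, column 5: row 3 has {2, 4, 5} and column 5 has {1, 3}, leaving only 6.
Row 4, column 3: row 4 has {2, 3} and column 3 has {1, 2, 4, 5}, leaving only 6.
Row 5, column 3: row 5 has {6} and column 3 has {1, 2, 4, 5, 6}, leaving only 3.
Row 6, column 6: row 6 has {1, 2, 5, 6} and column 6 has {2, 3, 6}, leaving only 4.
Row 2, column 6: row 2 has {2, 3, 5, 6} and column 6 has {2, 3, 4, 6}, leaving only 1.
Row 2, column 2: row 2 has {1, 2, 3, 5, 6} and column 2 has {6}, leaving only 4.
Row 5, column 6: row 5 has {3, 6} and column 6 has {1, 2, 3, 4, 6}, leaving only 5.
Row 6, column 2: row 6 has {1, 2, 4, 5, 6} and column 2 has {4, 6}, leaving only 3.
Row 3, column 2: row 3 has {2, 4, 5, 6} and column 2 has {3, 4, 6}, leaving only 1.
Row 3, column 4: row 3 has {1, 2, 4, 5, 6} and column 4 has {2, 5, 6}, leaving only 3.
Row 1, column 4: row 1 has {1, 6} and column 4 has {2, 3, 5, 6}, leaving only 4.
Row 1, column 1: row 1 has {1, 4, 6} and column 1 has {2, 5, 6}, leaving only 3.
Row 4, column 2: row 4 has {2, 3, 6} and column 2 has {1, 3, 4, 6}, leaving only 5.
Row 1, column 2: row 1 has {1, 3, 4, 6} and column 2 has {1, 3, 4, 5, 6}, leaving only 2.
Row 1, column 5: row 1 has {1, 2, 3, 4, 6} and column 5 has {1, 3, 6}, leaving only 5.
Row 4, column 5: row 4 has {2, 3, 5, 6} and column 5 has {1, 3, 5, 6}, leaving only 4.
Row 4 already has {2, 3, 4, 5, 6} and column 1 already has {2, 3, 5, 6}, so row 4, column 1 must be 1.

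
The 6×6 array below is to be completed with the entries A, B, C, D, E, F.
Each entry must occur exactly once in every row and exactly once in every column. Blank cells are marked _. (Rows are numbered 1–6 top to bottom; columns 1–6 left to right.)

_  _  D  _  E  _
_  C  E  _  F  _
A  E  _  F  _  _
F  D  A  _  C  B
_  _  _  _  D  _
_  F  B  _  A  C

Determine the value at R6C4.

Row 3, column 3: row 3 has {A, E, F} and column 3 has {A, B, D, E}, leaving only C.
Row 3, column 5: row 3 has {A, C, E, F} and column 5 has {A, C, D, E, F}, leaving only B.
Row 3, column 6: row 3 has {A, B, C, E, F} and column 6 has {B, C}, leaving only D.
Row 2, column 6: row 2 has {C, E, F} and column 6 has {B, C, D}, leaving only A.
Row 1, column 6: row 1 has {D, E} and column 6 has {A, B, C, D}, leaving only F.
Row 4, column 4: row 4 has {A, B, C, D, F} and column 4 has {F}, leaving only E.
Row 6 already has {A, B, C, F} and column 4 already has {E, F}, so row 6, column 4 must be D.

D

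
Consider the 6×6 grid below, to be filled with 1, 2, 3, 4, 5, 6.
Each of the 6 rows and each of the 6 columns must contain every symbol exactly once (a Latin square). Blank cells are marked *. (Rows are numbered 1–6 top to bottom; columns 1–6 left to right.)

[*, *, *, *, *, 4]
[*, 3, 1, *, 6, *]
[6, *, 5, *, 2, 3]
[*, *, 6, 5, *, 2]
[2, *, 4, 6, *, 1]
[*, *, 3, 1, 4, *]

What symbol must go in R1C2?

6

Row 1, column 3: row 1 has {4} and column 3 has {1, 3, 4, 5, 6}, leaving only 2.
Row 1, column 4: row 1 has {2, 4} and column 4 has {1, 5, 6}, leaving only 3.
Row 2, column 6: row 2 has {1, 3, 6} and column 6 has {1, 2, 3, 4}, leaving only 5.
Row 2, column 1: row 2 has {1, 3, 5, 6} and column 1 has {2, 6}, leaving only 4.
Row 2, column 4: row 2 has {1, 3, 4, 5, 6} and column 4 has {1, 3, 5, 6}, leaving only 2.
Row 3, column 4: row 3 has {2, 3, 5, 6} and column 4 has {1, 2, 3, 5, 6}, leaving only 4.
Row 3, column 2: row 3 has {2, 3, 4, 5, 6} and column 2 has {3}, leaving only 1.
Row 4, column 2: row 4 has {2, 5, 6} and column 2 has {1, 3}, leaving only 4.
Row 5, column 2: row 5 has {1, 2, 4, 6} and column 2 has {1, 3, 4}, leaving only 5.
Row 1 already has {2, 3, 4} and column 2 already has {1, 3, 4, 5}, so row 1, column 2 must be 6.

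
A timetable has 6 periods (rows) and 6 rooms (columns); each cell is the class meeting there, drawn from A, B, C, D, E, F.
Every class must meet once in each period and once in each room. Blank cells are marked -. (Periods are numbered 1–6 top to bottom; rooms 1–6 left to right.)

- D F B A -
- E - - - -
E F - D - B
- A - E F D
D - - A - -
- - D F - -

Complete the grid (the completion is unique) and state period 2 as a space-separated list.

F E B C D A

Period 2, room 4: period 2 has {E} and room 4 has {A, B, D, E, F}, leaving only C.
Period 1, room 1: period 1 has {A, B, D, F} and room 1 has {D, E}, leaving only C.
Period 1, room 6: period 1 has {A, B, C, D, F} and room 6 has {B, D}, leaving only E.
Period 3, room 5: period 3 has {B, D, E, F} and room 5 has {A, F}, leaving only C.
Period 3, room 3: period 3 has {B, C, D, E, F} and room 3 has {D, F}, leaving only A.
Period 2, room 3: period 2 has {C, E} and room 3 has {A, D, F}, leaving only B.
Period 2, room 5: period 2 has {B, C, E} and room 5 has {A, C, F}, leaving only D.
Period 4, room 1: period 4 has {A, D, E, F} and room 1 has {C, D, E}, leaving only B.
Period 4, room 3: period 4 has {A, B, D, E, F} and room 3 has {A, B, D, F}, leaving only C.
Period 5, room 3: period 5 has {A, D} and room 3 has {A, B, C, D, F}, leaving only E.
Period 5, room 5: period 5 has {A, D, E} and room 5 has {A, C, D, F}, leaving only B.
Period 5, room 2: period 5 has {A, B, D, E} and room 2 has {A, D, E, F}, leaving only C.
Period 5, room 6: period 5 has {A, B, C, D, E} and room 6 has {B, D, E}, leaving only F.
Period 2, room 6: period 2 has {B, C, D, E} and room 6 has {B, D, E, F}, leaving only A.
Period 2, room 1: period 2 has {A, B, C, D, E} and room 1 has {B, C, D, E}, leaving only F.
So period 2 reads: F E B C D A.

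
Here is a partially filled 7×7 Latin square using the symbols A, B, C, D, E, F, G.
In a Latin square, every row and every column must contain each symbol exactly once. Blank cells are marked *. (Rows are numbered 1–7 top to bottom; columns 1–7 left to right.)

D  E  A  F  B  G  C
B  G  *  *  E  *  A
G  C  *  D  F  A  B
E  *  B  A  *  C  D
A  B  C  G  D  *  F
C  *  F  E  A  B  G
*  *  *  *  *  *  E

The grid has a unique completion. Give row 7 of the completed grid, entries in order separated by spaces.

Row 7, column 1: row 7 has {E} and column 1 has {A, B, C, D, E, G}, leaving only F.
Row 7, column 6: row 7 has {E, F} and column 6 has {A, B, C, G}, leaving only D.
Row 7, column 2: row 7 has {D, E, F} and column 2 has {B, C, E, G}, leaving only A.
Row 7, column 3: row 7 has {A, D, E, F} and column 3 has {A, B, C, F}, leaving only G.
Row 7, column 5: row 7 has {A, D, E, F, G} and column 5 has {A, B, D, E, F}, leaving only C.
Row 7, column 4: row 7 has {A, C, D, E, F, G} and column 4 has {A, D, E, F, G}, leaving only B.
So row 7 reads: F A G B C D E.

F A G B C D E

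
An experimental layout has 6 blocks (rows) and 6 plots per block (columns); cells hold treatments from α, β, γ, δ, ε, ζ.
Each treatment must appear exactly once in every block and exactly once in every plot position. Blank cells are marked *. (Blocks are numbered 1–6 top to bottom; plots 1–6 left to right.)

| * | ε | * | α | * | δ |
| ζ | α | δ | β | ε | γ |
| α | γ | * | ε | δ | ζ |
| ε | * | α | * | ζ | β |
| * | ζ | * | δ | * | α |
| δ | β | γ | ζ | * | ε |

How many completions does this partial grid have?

Block 1, plot 1: eliminating its block and plot leaves {β, γ}.
Block 1, plot 3: eliminating its block and plot leaves {β, ζ}.
Block 1, plot 5: eliminating its block and plot leaves {β, γ}.
Block 3, plot 3: eliminating its block and plot leaves {β}.
Block 4, plot 2: eliminating its block and plot leaves {δ}.
Block 4, plot 4: eliminating its block and plot leaves {γ}.
Block 5, plot 1: eliminating its block and plot leaves {β, γ}.
Block 5, plot 3: eliminating its block and plot leaves {β, ε}.
Block 5, plot 5: eliminating its block and plot leaves {β, γ}.
Block 6, plot 5: eliminating its block and plot leaves {α}.
Enumerating the assignments across these blanks that avoid any block or plot repeat gives 2 completions.

2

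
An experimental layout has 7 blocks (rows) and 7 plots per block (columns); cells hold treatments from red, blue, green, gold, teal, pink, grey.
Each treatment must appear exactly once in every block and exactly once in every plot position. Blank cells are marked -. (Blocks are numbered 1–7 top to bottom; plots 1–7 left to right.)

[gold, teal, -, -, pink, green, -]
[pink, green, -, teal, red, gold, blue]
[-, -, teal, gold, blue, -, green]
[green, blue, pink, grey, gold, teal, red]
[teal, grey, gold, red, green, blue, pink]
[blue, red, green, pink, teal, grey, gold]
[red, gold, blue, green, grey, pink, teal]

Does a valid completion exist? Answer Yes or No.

No block or plot among the givens repeats a symbol, and propagating forced cells runs into no contradiction.
One valid completion exists (for instance, gold teal red blue pink green grey / pink green grey teal red gold blue / grey pink teal gold blue red green / green blue pink grey gold teal red / teal grey gold red green blue pink / blue red green pink teal grey gold / red gold blue green grey pink teal).

Yes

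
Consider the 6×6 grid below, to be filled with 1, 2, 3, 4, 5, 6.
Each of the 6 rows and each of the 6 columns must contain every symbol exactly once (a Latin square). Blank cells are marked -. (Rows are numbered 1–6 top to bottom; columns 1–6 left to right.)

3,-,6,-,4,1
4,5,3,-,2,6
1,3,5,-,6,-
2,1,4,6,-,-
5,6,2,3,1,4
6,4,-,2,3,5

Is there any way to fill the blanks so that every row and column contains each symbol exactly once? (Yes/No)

Yes

No row or column among the givens repeats a symbol, and propagating forced cells runs into no contradiction.
One valid completion exists (for instance, 3 2 6 5 4 1 / 4 5 3 1 2 6 / 1 3 5 4 6 2 / 2 1 4 6 5 3 / 5 6 2 3 1 4 / 6 4 1 2 3 5).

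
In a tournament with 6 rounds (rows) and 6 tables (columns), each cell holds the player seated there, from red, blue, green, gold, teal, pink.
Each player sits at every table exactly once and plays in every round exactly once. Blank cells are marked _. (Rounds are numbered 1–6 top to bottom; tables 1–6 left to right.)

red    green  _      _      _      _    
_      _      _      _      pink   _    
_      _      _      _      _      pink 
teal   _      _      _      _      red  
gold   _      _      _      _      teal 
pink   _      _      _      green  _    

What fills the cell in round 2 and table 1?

blue

Round 2, table 1 is narrowed to {blue, green}.
If it were green, propagating the remaining blanks reaches a contradiction.
So round 2, table 1 must be blue.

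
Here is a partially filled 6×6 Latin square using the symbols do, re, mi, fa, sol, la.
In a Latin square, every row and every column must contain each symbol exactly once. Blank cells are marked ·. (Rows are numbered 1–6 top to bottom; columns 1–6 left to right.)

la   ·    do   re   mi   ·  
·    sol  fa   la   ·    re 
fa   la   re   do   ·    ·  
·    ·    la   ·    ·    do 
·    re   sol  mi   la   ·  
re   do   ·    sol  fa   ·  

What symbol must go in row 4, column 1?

sol

Row 1, column 2: row 1 has {do, re, mi, la} and column 2 has {do, re, sol, la}, leaving only fa.
Row 1, column 6: row 1 has {do, re, mi, fa, la} and column 6 has {do, re}, leaving only sol.
Row 2, column 5: row 2 has {re, fa, sol, la} and column 5 has {mi, fa, la}, leaving only do.
Row 2, column 1: row 2 has {do, re, fa, sol, la} and column 1 has {re, fa, la}, leaving only mi.
Row 4 already has {do, la} and column 1 already has {re, mi, fa, la}, so row 4, column 1 must be sol.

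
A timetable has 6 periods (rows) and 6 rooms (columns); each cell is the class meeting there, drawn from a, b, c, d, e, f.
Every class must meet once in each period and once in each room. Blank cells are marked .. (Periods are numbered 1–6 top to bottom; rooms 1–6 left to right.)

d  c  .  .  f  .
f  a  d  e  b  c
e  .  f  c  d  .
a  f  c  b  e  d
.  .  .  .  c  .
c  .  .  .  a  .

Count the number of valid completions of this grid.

Period 1, room 3: eliminating its period and room leaves {a, b, e}.
Period 1, room 4: eliminating its period and room leaves {a}.
Period 1, room 6: eliminating its period and room leaves {a, b, e}.
Period 3, room 2: eliminating its period and room leaves {b}.
Period 3, room 6: eliminating its period and room leaves {a, b}.
Period 5, room 1: eliminating its period and room leaves {b}.
Period 5, room 2: eliminating its period and room leaves {b, d, e}.
Period 5, room 3: eliminating its period and room leaves {a, b, e}.
Period 5, room 4: eliminating its period and room leaves {a, d, f}.
Period 5, room 6: eliminating its period and room leaves {a, b, e, f}.
Period 6, room 2: eliminating its period and room leaves {b, d, e}.
Period 6, room 3: eliminating its period and room leaves {b, e}.
Period 6, room 4: eliminating its period and room leaves {d, f}.
Period 6, room 6: eliminating its period and room leaves {b, e, f}.
Enumerating the assignments across these blanks that avoid any period or room repeat gives 3 completions.

3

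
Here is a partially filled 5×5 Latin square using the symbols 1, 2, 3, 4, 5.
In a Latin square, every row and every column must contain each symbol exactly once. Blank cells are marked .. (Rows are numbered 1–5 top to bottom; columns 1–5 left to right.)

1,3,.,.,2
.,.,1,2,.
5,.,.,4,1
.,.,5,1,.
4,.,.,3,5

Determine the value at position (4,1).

2

Row 1, column 3: row 1 has {1, 2, 3} and column 3 has {1, 5}, leaving only 4.
Row 1, column 4: row 1 has {1, 2, 3, 4} and column 4 has {1, 2, 3, 4}, leaving only 5.
Row 2, column 1: row 2 has {1, 2} and column 1 has {1, 4, 5}, leaving only 3.
Row 4 already has {1, 5} and column 1 already has {1, 3, 4, 5}, so row 4, column 1 must be 2.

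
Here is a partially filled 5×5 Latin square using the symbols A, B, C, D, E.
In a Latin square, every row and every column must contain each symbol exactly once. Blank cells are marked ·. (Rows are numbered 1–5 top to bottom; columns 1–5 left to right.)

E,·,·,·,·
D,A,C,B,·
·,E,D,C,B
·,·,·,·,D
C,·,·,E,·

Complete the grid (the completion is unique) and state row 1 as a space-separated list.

Row 2, column 5: row 2 has {A, B, C, D} and column 5 has {B, D}, leaving only E.
Row 3, column 1: row 3 has {B, C, D, E} and column 1 has {C, D, E}, leaving only A.
Row 4, column 1: row 4 has {D} and column 1 has {A, C, D, E}, leaving only B.
Row 4, column 2: row 4 has {B, D} and column 2 has {A, E}, leaving only C.
Row 4, column 4: row 4 has {B, C, D} and column 4 has {B, C, E}, leaving only A.
Row 1, column 4: row 1 has {E} and column 4 has {A, B, C, E}, leaving only D.
Row 1, column 2: row 1 has {D, E} and column 2 has {A, C, E}, leaving only B.
Row 1, column 3: row 1 has {B, D, E} and column 3 has {C, D}, leaving only A.
Row 1, column 5: row 1 has {A, B, D, E} and column 5 has {B, D, E}, leaving only C.
So row 1 reads: E B A D C.

E B A D C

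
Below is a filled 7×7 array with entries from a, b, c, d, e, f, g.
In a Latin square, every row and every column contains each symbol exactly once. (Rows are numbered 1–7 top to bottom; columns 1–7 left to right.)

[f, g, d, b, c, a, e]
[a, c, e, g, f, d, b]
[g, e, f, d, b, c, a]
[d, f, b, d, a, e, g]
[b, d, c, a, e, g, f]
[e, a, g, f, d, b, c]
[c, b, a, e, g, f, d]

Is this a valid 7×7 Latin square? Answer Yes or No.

Column 4 contains d twice (at rows 3 and 4), so it is not a permutation.

No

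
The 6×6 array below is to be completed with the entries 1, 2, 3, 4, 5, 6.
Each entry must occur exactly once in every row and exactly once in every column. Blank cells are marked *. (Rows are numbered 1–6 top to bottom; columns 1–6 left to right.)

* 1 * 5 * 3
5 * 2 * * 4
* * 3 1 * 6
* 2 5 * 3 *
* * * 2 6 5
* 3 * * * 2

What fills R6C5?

Row 2, column 2: row 2 has {2, 4, 5} and column 2 has {1, 2, 3}, leaving only 6.
Row 2, column 4: row 2 has {2, 4, 5, 6} and column 4 has {1, 2, 5}, leaving only 3.
Row 2, column 5: row 2 has {2, 3, 4, 5, 6} and column 5 has {3, 6}, leaving only 1.
Row 4, column 6: row 4 has {2, 3, 5} and column 6 has {2, 3, 4, 5, 6}, leaving only 1.
Row 5, column 2: row 5 has {2, 5, 6} and column 2 has {1, 2, 3, 6}, leaving only 4.
Row 3, column 2: row 3 has {1, 3, 6} and column 2 has {1, 2, 3, 4, 6}, leaving only 5.
Row 5, column 3: row 5 has {2, 4, 5, 6} and column 3 has {2, 3, 5}, leaving only 1.
Row 5, column 1: row 5 has {1, 2, 4, 5, 6} and column 1 has {5}, leaving only 3.
Row 6, column 5 is narrowed to {4, 5}.
If it were 4, then row 3, column 5 would be left with no valid symbol.
So row 6, column 5 must be 5.

5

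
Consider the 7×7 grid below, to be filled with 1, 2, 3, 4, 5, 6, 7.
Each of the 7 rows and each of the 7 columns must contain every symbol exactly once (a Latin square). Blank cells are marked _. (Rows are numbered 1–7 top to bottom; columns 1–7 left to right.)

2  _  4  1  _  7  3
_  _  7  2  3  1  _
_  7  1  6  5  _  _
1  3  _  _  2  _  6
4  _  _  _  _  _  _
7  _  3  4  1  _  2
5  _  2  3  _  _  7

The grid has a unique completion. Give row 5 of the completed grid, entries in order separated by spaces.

Row 1, column 5: row 1 has {1, 2, 3, 4, 7} and column 5 has {1, 2, 3, 5}, leaving only 6.
Row 5, column 5: row 5 has {4} and column 5 has {1, 2, 3, 5, 6}, leaving only 7.
Row 5, column 4: row 5 has {4, 7} and column 4 has {1, 2, 3, 4, 6}, leaving only 5.
Row 5, column 3: row 5 has {4, 5, 7} and column 3 has {1, 2, 3, 4, 7}, leaving only 6.
Row 5, column 7: row 5 has {4, 5, 6, 7} and column 7 has {2, 3, 6, 7}, leaving only 1.
Row 5, column 2: row 5 has {1, 4, 5, 6, 7} and column 2 has {3, 7}, leaving only 2.
Row 5, column 6: row 5 has {1, 2, 4, 5, 6, 7} and column 6 has {1, 7}, leaving only 3.
So row 5 reads: 4 2 6 5 7 3 1.

4 2 6 5 7 3 1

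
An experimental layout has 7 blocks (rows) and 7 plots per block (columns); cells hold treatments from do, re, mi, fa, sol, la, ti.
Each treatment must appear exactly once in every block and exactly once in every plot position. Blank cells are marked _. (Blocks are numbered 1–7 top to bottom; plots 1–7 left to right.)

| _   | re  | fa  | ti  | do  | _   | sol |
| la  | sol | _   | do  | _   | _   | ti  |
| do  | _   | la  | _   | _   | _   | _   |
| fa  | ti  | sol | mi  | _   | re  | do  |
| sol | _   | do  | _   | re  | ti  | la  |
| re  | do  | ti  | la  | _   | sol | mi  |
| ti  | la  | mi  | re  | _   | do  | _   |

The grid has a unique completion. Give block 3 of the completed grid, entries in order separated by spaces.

do fa la sol ti mi re

Block 1, plot 1: block 1 has {do, re, fa, sol, ti} and plot 1 has {do, re, fa, sol, la, ti}, leaving only mi.
Block 1, plot 6: block 1 has {do, re, mi, fa, sol, ti} and plot 6 has {do, re, sol, ti}, leaving only la.
Block 2, plot 3: block 2 has {do, sol, la, ti} and plot 3 has {do, mi, fa, sol, la, ti}, leaving only re.
Block 4, plot 5: block 4 has {do, re, mi, fa, sol, ti} and plot 5 has {do, re}, leaving only la.
Block 5, plot 4: block 5 has {do, re, sol, la, ti} and plot 4 has {do, re, mi, la, ti}, leaving only fa.
Block 3, plot 4: block 3 has {do, la} and plot 4 has {do, re, mi, fa, la, ti}, leaving only sol.
Block 5, plot 2: block 5 has {do, re, fa, sol, la, ti} and plot 2 has {do, re, sol, la, ti}, leaving only mi.
Block 3, plot 2: block 3 has {do, sol, la} and plot 2 has {do, re, mi, sol, la, ti}, leaving only fa.
Block 3, plot 6: block 3 has {do, fa, sol, la} and plot 6 has {do, re, sol, la, ti}, leaving only mi.
Block 3, plot 5: block 3 has {do, mi, fa, sol, la} and plot 5 has {do, re, la}, leaving only ti.
Block 3, plot 7: block 3 has {do, mi, fa, sol, la, ti} and plot 7 has {do, mi, sol, la, ti}, leaving only re.
So block 3 reads: do fa la sol ti mi re.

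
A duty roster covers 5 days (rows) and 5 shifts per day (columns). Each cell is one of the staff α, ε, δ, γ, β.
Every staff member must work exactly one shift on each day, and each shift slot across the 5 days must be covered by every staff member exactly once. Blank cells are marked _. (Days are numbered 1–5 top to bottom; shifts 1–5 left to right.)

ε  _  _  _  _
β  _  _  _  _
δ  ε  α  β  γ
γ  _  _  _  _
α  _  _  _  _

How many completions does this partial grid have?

56

Day 1, shift 2: eliminating its day and shift leaves {α, δ, γ, β}.
Day 1, shift 3: eliminating its day and shift leaves {δ, γ, β}.
Day 1, shift 4: eliminating its day and shift leaves {α, δ, γ}.
Day 1, shift 5: eliminating its day and shift leaves {α, δ, β}.
Day 2, shift 2: eliminating its day and shift leaves {α, δ, γ}.
Day 2, shift 3: eliminating its day and shift leaves {ε, δ, γ}.
Day 2, shift 4: eliminating its day and shift leaves {α, ε, δ, γ}.
Day 2, shift 5: eliminating its day and shift leaves {α, ε, δ}.
Day 4, shift 2: eliminating its day and shift leaves {α, δ, β}.
Day 4, shift 3: eliminating its day and shift leaves {ε, δ, β}.
Day 4, shift 4: eliminating its day and shift leaves {α, ε, δ}.
Day 4, shift 5: eliminating its day and shift leaves {α, ε, δ, β}.
Day 5, shift 2: eliminating its day and shift leaves {δ, γ, β}.
Day 5, shift 3: eliminating its day and shift leaves {ε, δ, γ, β}.
Day 5, shift 4: eliminating its day and shift leaves {ε, δ, γ}.
Day 5, shift 5: eliminating its day and shift leaves {ε, δ, β}.
Enumerating the assignments across these blanks that avoid any day or shift repeat gives 56 completions.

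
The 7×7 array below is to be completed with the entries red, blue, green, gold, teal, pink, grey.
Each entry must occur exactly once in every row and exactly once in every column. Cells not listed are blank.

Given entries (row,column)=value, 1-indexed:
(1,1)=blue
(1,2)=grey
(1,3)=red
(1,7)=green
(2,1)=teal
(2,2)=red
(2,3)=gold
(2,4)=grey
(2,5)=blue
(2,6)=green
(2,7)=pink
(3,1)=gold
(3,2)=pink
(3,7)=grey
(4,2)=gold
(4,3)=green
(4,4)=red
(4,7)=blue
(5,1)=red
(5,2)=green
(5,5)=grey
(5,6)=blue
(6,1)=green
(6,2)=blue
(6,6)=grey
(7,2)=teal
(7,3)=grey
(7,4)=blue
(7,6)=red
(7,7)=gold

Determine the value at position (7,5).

green

Row 3, column 6: row 3 has {gold, pink, grey} and column 6 has {red, blue, green, grey}, leaving only teal.
Row 3, column 3: row 3 has {gold, teal, pink, grey} and column 3 has {red, green, gold, grey}, leaving only blue.
Row 3, column 4: row 3 has {blue, gold, teal, pink, grey} and column 4 has {red, blue, grey}, leaving only green.
Row 3, column 5: row 3 has {blue, green, gold, teal, pink, grey} and column 5 has {blue, grey}, leaving only red.
Row 4, column 6: row 4 has {red, blue, green, gold} and column 6 has {red, blue, green, teal, grey}, leaving only pink.
Row 1, column 6: row 1 has {red, blue, green, grey} and column 6 has {red, blue, green, teal, pink, grey}, leaving only gold.
Row 4, column 1: row 4 has {red, blue, green, gold, pink} and column 1 has {red, blue, green, gold, teal}, leaving only grey.
Row 4, column 5: row 4 has {red, blue, green, gold, pink, grey} and column 5 has {red, blue, grey}, leaving only teal.
Row 1, column 5: row 1 has {red, blue, green, gold, grey} and column 5 has {red, blue, teal, grey}, leaving only pink.
Row 7 already has {red, blue, gold, teal, grey} and column 5 already has {red, blue, teal, pink, grey}, so row 7, column 5 must be green.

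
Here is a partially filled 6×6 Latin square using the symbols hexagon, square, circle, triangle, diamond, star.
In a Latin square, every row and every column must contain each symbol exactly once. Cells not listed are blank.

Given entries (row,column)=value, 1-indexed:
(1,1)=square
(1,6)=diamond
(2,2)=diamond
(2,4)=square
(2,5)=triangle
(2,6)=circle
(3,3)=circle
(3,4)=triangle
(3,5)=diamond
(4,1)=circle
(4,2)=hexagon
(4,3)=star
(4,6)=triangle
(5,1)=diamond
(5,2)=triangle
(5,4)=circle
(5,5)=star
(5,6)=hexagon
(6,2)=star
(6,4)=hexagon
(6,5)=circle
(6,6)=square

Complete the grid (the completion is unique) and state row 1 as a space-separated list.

square circle triangle star hexagon diamond

Row 1, column 2: row 1 has {square, diamond} and column 2 has {hexagon, triangle, diamond, star}, leaving only circle.
Row 1, column 4: row 1 has {square, circle, diamond} and column 4 has {hexagon, square, circle, triangle}, leaving only star.
Row 1, column 5: row 1 has {square, circle, diamond, star} and column 5 has {circle, triangle, diamond, star}, leaving only hexagon.
Row 1, column 3: row 1 has {hexagon, square, circle, diamond, star} and column 3 has {circle, star}, leaving only triangle.
So row 1 reads: square circle triangle star hexagon diamond.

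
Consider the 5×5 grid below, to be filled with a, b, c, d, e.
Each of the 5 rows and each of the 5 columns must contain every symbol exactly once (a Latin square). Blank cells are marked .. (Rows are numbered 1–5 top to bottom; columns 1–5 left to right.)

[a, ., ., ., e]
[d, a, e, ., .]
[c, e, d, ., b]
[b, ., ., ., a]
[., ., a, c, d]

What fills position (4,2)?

d

Row 2, column 4: row 2 has {a, d, e} and column 4 has {c}, leaving only b.
Row 1, column 4: row 1 has {a, e} and column 4 has {b, c}, leaving only d.
Row 2, column 5: row 2 has {a, b, d, e} and column 5 has {a, b, d, e}, leaving only c.
Row 3, column 4: row 3 has {b, c, d, e} and column 4 has {b, c, d}, leaving only a.
Row 4, column 3: row 4 has {a, b} and column 3 has {a, d, e}, leaving only c.
Row 4 already has {a, b, c} and column 2 already has {a, e}, so row 4, column 2 must be d.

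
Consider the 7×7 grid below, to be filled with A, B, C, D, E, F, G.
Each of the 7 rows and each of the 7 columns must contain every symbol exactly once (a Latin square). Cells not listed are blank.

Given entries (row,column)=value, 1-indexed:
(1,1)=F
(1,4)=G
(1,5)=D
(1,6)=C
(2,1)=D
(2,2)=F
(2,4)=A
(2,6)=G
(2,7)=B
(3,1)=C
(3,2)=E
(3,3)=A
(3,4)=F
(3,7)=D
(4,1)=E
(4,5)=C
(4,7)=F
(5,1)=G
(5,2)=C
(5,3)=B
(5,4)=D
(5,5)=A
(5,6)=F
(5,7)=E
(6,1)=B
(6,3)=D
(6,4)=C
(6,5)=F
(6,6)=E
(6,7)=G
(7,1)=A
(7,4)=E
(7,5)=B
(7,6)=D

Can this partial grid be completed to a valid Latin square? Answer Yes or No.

No row or column among the givens repeats a symbol, and propagating forced cells runs into no contradiction.
One valid completion exists (for instance, F B E G D C A / D F C A E G B / C E A F G B D / E D G B C A F / G C B D A F E / B A D C F E G / A G F E B D C).

Yes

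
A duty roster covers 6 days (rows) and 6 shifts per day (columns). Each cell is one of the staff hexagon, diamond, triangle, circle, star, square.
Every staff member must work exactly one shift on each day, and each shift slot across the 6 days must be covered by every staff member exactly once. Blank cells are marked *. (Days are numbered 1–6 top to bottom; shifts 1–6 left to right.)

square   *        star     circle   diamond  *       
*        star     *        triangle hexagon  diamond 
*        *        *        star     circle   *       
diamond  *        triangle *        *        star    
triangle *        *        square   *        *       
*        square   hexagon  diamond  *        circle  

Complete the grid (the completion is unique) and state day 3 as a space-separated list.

hexagon triangle diamond star circle square

Day 3, shift 1: day 3 has {circle, star} and shift 1 has {diamond, triangle, square}, leaving only hexagon.
Day 2, shift 1: day 2 has {hexagon, diamond, triangle, star} and shift 1 has {hexagon, diamond, triangle, square}, leaving only circle.
Day 2, shift 3: day 2 has {hexagon, diamond, triangle, circle, star} and shift 3 has {hexagon, triangle, star}, leaving only square.
Day 3, shift 3: day 3 has {hexagon, circle, star} and shift 3 has {hexagon, triangle, star, square}, leaving only diamond.
Day 3, shift 2: day 3 has {hexagon, diamond, circle, star} and shift 2 has {star, square}, leaving only triangle.
Day 3, shift 6: day 3 has {hexagon, diamond, triangle, circle, star} and shift 6 has {diamond, circle, star}, leaving only square.
So day 3 reads: hexagon triangle diamond star circle square.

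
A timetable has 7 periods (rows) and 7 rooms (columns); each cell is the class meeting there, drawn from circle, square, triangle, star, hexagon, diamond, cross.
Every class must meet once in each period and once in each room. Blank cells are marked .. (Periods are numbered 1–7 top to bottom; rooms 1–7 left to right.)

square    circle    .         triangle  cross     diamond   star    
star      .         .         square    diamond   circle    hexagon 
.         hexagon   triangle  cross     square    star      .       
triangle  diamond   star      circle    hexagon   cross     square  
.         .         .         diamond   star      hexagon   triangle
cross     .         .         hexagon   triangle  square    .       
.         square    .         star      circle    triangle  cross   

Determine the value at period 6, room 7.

Period 1, room 3: period 1 has {circle, square, triangle, star, diamond, cross} and room 3 has {triangle, star}, leaving only hexagon.
Period 2, room 3: period 2 has {circle, square, star, hexagon, diamond} and room 3 has {triangle, star, hexagon}, leaving only cross.
Period 2, room 2: period 2 has {circle, square, star, hexagon, diamond, cross} and room 2 has {circle, square, hexagon, diamond}, leaving only triangle.
Period 5, room 1: period 5 has {triangle, star, hexagon, diamond} and room 1 has {square, triangle, star, cross}, leaving only circle.
Period 3, room 1: period 3 has {square, triangle, star, hexagon, cross} and room 1 has {circle, square, triangle, star, cross}, leaving only diamond.
Period 3, room 7: period 3 has {square, triangle, star, hexagon, diamond, cross} and room 7 has {square, triangle, star, hexagon, cross}, leaving only circle.
Period 6 already has {square, triangle, hexagon, cross} and room 7 already has {circle, square, triangle, star, hexagon, cross}, so period 6, room 7 must be diamond.

diamond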